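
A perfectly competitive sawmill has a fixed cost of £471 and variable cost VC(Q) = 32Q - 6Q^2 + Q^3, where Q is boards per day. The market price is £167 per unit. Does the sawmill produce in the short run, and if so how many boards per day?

Produce at Q = 9

From TC, MC = TC'(Q) = 32 - 12Q + 3Q^2 and AVC = VC/Q = 32 - 6Q + Q^2.
AVC is minimized where dAVC/dQ = -6 + 2Q = 0, at Q = 3; min AVC = 32 - 6·3 + 3^2 = £23.
P = £167 exceeds min AVC = £23, so the firm stays open.
Set P = MC: 167 = 32 - 12Q + 3Q^2 → -135 - 12Q + 3Q^2 = 0. The roots are Q = -5 and Q = 9; the profit-maximizing output is on the rising part of MC, so Q* = 9.
Check: AVC at Q = 9 is £59 ≤ P, so revenue covers variable cost.
Profit = P·Q − TC = 167·9 − 1002 = £501.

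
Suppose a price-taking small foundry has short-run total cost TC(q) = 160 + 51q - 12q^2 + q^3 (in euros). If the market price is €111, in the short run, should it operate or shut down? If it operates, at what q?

Strip out fixed cost: VC = 51q - 12q^2 + q^3. Then AVC = 51 - 12q + q^2 and MC = 51 - 24q + 3q^2.
AVC hits its minimum where MC = AVC, at q = 6, giving min AVC = 51 - 12·6 + 6^2 = €15.
P = €111 exceeds min AVC = €15, so the firm stays open.
Solving P = MC: -60 - 24q + 3q^2 = 0 ⇒ q = -2 or 10. On the upward-sloping branch, q* = 10.
Check: AVC at q = 10 is €31 ≤ P, so revenue covers variable cost.
Profit = P·q − TC = 111·10 − 470 = €640.

Produce at q = 10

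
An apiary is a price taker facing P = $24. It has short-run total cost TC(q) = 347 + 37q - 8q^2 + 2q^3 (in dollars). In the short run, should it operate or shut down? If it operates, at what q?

Shut down

Strip out fixed cost: VC = 37q - 8q^2 + 2q^3. Then AVC = 37 - 8q + 2q^2 and MC = 37 - 16q + 6q^2.
The AVC parabola has its vertex at q = 8/4 = 2, where AVC = 37 - 8·2 + 2·2^2 = $29.
Since P = $24 < min AVC = $29, price fails to cover variable cost at any output.
The firm minimizes its loss by shutting down and losing only its fixed cost of $347.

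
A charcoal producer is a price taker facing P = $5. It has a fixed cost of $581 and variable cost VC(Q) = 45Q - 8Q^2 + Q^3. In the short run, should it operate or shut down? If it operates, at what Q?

Shut down

Strip out fixed cost: VC = 45Q - 8Q^2 + Q^3. Then AVC = 45 - 8Q + Q^2 and MC = 45 - 16Q + 3Q^2.
AVC is minimized where dAVC/dQ = -8 + 2Q = 0, at Q = 4; min AVC = 45 - 8·4 + 4^2 = $29.
With P < min AVC ($5 < $29), every unit sold adds to the loss.
Best response: produce nothing and absorb the $581 fixed cost.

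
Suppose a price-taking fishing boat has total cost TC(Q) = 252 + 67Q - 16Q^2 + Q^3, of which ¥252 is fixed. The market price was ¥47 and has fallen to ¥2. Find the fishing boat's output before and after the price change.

AVC = 67 - 16Q + Q^2, minimized at Q = 8 where min AVC = ¥3. MC = 67 - 32Q + 3Q^2.
At P = ¥47 ≥ min AVC, set P = MC on the rising branch: Q = 10.
At P = ¥2 < min AVC = ¥3, price no longer covers variable cost at any output, so the firm shuts down: Q = 0.

Output falls from 10 to 0 (the firm shuts down)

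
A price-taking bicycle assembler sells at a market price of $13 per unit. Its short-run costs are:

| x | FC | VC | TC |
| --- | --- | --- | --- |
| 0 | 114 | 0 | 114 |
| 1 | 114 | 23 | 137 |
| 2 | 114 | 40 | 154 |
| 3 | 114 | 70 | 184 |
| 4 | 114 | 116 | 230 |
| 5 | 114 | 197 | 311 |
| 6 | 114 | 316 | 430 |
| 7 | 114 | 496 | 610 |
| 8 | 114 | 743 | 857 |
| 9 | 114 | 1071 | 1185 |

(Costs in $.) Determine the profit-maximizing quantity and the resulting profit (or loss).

x = 0 (shut down); profit = -$114

Profit at each row (π = 13x − TC): x=0: -114; x=1: -124; x=2: -128; x=3: -145; x=4: -178; x=5: -246; x=6: -352; x=7: -519; x=8: -753; x=9: -1068.
Profit is highest at x = 0. Equivalently, the lowest AVC in the table is 40/2 ≈ $20 at x = 2, and P = $13 falls below it — price never covers variable cost, so the firm shuts down and loses only its fixed cost.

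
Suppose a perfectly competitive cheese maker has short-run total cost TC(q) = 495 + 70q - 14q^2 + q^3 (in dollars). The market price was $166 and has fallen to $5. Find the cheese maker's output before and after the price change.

Output falls from 12 to 0 (the firm shuts down)

AVC = 70 - 14q + q^2, minimized at q = 7 where min AVC = $21. MC = 70 - 28q + 3q^2.
With P = $166 above the shutdown price, P = MC gives q = 12.
At P = $5 < min AVC = $21, price no longer covers variable cost at any output, so the firm shuts down: q = 0.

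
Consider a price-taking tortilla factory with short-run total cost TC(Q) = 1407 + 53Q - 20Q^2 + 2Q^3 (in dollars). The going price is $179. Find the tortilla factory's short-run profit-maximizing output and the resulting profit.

Profit = -$111 at Q = 9

AVC = 53 - 20Q + 2Q^2; min AVC = $3 at Q = 5. Since P = $179 ≥ min AVC, the firm produces.
MC = 53 - 40Q + 6Q^2. Setting P = MC and taking the root on the rising branch gives Q* = 9.
TR = 179·9 = 1611. TC = 1407 + 315 = 1722. Profit = 1611 − 1722 = -$111.
By producing, the firm covers all variable cost plus $1296 of fixed cost; shutting down would lose the full $1407.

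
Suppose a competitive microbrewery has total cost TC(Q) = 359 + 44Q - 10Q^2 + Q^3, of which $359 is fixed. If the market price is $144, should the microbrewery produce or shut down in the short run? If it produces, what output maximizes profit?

Produce at Q = 10

Variable cost is VC = 44Q - 10Q^2 + Q^3, so AVC = VC/Q = 44 - 10Q + Q^2 and MC = dTC/dQ = 44 - 20Q + 3Q^2.
AVC is minimized where dAVC/dQ = -10 + 2Q = 0, at Q = 5; min AVC = 44 - 10·5 + 5^2 = $19.
Because $144 ≥ $19, revenue can cover variable cost; the firm operates.
Set P = MC: 144 = 44 - 20Q + 3Q^2 → -100 - 20Q + 3Q^2 = 0. The roots are Q = -10/3 and Q = 10; the profit-maximizing output is on the rising part of MC, so Q* = 10.
Check: AVC at Q = 10 is $44 ≤ P, so revenue covers variable cost.
Profit = P·Q − TC = 144·10 − 799 = $641.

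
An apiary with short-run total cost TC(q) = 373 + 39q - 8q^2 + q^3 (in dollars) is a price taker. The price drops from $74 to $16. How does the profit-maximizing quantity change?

Output falls from 7 to 0 (the firm shuts down)

MC = 39 - 16q + 3q^2; the shutdown threshold is min AVC = $23 (at q = 4).
At P = $74 ≥ min AVC, set P = MC on the rising branch: q = 7.
At P = $16 < min AVC = $23, price no longer covers variable cost at any output, so the firm shuts down: q = 0.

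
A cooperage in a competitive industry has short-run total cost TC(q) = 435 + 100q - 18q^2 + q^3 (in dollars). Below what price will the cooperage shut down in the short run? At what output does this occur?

The shutdown price is the minimum of AVC. VC = 100q - 18q^2 + q^3, so AVC = 100 - 18q + q^2.
At the minimum of AVC, MC = AVC. MC = 100 - 36q + 3q^2; setting MC = AVC gives 2q^2 - 18q = 0, so q = 9. min AVC = 19.
The firm shuts down for any P below $19.

$19 per unit, at q = 9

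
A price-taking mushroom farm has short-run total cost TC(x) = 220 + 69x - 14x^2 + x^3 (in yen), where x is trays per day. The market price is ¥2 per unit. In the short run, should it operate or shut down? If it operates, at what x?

Shut down

Variable cost is VC = 69x - 14x^2 + x^3, so AVC = VC/x = 69 - 14x + x^2 and MC = dTC/dx = 69 - 28x + 3x^2.
The AVC parabola has its vertex at x = 14/2 = 7, where AVC = 69 - 14·7 + 7^2 = ¥20.
Since P = ¥2 < min AVC = ¥20, price fails to cover variable cost at any output.
Best response: produce nothing and absorb the ¥220 fixed cost.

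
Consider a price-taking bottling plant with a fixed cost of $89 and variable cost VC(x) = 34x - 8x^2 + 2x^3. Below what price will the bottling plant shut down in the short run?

$26 per unit

Short-run supply begins at min AVC. From VC = 34x - 8x^2 + 2x^3, AVC = 34 - 8x + 2x^2.
At the minimum of AVC, MC = AVC. MC = 34 - 16x + 6x^2; setting MC = AVC gives 4x^2 - 8x = 0, so x = 2. min AVC = 26.
So the shutdown price is $26.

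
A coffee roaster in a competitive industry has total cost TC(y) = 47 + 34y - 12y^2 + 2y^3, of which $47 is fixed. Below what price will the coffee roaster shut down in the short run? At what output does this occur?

$16 per unit, at y = 3

Short-run supply begins at min AVC. From VC = 34y - 12y^2 + 2y^3, AVC = 34 - 12y + 2y^2.
At the minimum of AVC, MC = AVC. MC = 34 - 24y + 6y^2; setting MC = AVC gives 4y^2 - 12y = 0, so y = 3. min AVC = 16.
For P < $16 the firm produces nothing.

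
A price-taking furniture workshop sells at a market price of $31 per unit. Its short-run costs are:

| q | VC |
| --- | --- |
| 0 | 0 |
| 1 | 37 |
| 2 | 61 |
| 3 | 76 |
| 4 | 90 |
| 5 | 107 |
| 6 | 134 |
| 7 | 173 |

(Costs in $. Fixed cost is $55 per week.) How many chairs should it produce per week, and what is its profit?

Profit at each row (π = 31q − TC): q=0: -55; q=1: -61; q=2: -54; q=3: -38; q=4: -21; q=5: -7; q=6: -3; q=7: -11.
Profit is maximized at q = 6. AVC there is 134/6 = $22.33 ≤ P, so producing beats shutting down (which would give -$55).

q = 6; profit = -$3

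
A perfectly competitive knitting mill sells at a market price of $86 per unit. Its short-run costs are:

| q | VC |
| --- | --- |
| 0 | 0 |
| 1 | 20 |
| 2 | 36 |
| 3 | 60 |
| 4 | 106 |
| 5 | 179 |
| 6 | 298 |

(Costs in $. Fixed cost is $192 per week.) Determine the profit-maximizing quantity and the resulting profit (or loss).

q = 5; profit = $59

Tabulate TR − TC: q=0: -192; q=1: -126; q=2: -56; q=3: 6; q=4: 46; q=5: 59; q=6: 26.
Profit is maximized at q = 5. AVC there is 179/5 = $35.80 ≤ P, so producing beats shutting down (which would give -$192).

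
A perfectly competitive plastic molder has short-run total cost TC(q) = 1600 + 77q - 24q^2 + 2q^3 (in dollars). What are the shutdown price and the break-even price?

AVC = 77 - 24q + 2q^2; minimized at q = 6, giving min AVC = $5. That is the shutdown price.
ATC = 1600/q + 77 - 24q + 2q^2. Setting dATC/dq = −1600/q^2 − 24 + 4q = 0 gives q = 10 (since 4·10^3 − 24·10^2 = 1600).
min ATC = 1600/10 + 77 − 24·10 + 2·10^2 = $197. That is the break-even price.
For $5 ≤ P < $197 the firm produces at a loss; below $5 it shuts down.

Shutdown price = $5; break-even price = $197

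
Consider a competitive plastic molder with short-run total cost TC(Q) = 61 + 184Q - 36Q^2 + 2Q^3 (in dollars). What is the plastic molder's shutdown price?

The shutdown price is the minimum of AVC. VC = 184Q - 36Q^2 + 2Q^3, so AVC = 184 - 36Q + 2Q^2.
At the minimum of AVC, MC = AVC. MC = 184 - 72Q + 6Q^2; setting MC = AVC gives 4Q^2 - 36Q = 0, so Q = 9. min AVC = 22.
For P < $22 the firm produces nothing.

$22 per unit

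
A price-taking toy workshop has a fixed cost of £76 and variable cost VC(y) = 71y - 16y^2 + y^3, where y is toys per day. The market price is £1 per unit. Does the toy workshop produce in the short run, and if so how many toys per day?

Variable cost is VC = 71y - 16y^2 + y^3, so AVC = VC/y = 71 - 16y + y^2 and MC = dTC/dy = 71 - 32y + 3y^2.
The AVC parabola has its vertex at y = 16/2 = 8, where AVC = 71 - 16·8 + 8^2 = £7.
P = £1 lies below min AVC = £7; no output level covers variable cost.
Best response: produce nothing and absorb the £76 fixed cost.

Shut down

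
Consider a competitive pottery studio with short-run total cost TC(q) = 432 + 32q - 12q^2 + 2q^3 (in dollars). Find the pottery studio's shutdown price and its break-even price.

Shutdown price = min AVC. AVC = 32 - 12q + 2q^2, with vertex at q = 3 and minimum $14.
ATC = 432/q + 32 - 12q + 2q^2. Setting dATC/dq = −432/q^2 − 12 + 4q = 0 gives q = 6 (since 4·6^3 − 12·6^2 = 432).
min ATC = 432/6 + 32 − 12·6 + 2·6^2 = $104. That is the break-even price.
Between these two prices the firm operates at a loss; above $104 it earns a profit.

Shutdown price = $14; break-even price = $104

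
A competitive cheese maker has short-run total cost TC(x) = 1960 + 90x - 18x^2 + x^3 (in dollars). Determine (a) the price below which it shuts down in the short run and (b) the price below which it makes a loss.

AVC = 90 - 18x + x^2; minimized at x = 9, giving min AVC = $9. That is the shutdown price.
ATC = 1960/x + 90 - 18x + x^2. Setting dATC/dx = −1960/x^2 − 18 + 2x = 0 gives x = 14 (since 2·14^3 − 18·14^2 = 1960).
min ATC = 1960/14 + 90 − 18·14 + 14^2 = $174. That is the break-even price.
Between these two prices the firm operates at a loss; above $174 it earns a profit.

Shutdown price = $9; break-even price = $174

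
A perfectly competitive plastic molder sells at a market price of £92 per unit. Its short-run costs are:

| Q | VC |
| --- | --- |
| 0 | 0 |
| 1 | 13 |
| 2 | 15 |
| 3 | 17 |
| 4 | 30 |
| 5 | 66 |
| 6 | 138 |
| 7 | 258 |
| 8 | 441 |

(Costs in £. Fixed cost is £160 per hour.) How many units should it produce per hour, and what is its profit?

Q = 6; profit = £254

Profit at each row (π = 92Q − TC): Q=0: -160; Q=1: -81; Q=2: 9; Q=3: 99; Q=4: 178; Q=5: 234; Q=6: 254; Q=7: 226; Q=8: 135.
Profit is maximized at Q = 6. AVC there is 138/6 = £23 ≤ P, so producing beats shutting down (which would give -£160).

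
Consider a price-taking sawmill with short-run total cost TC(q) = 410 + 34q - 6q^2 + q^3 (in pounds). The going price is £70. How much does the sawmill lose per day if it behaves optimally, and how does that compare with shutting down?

AVC = 34 - 6q + q^2; min AVC = £25 at q = 3. Since P = £70 ≥ min AVC, the firm produces.
With MC = 34 - 12q + 3q^2, P = MC on the upward-sloping part at q* = 6.
TR = 70·6 = 420. TC = 410 + 204 = 614. Profit = 420 − 614 = -£194.
That loss of £194 beats the £410 the firm would lose by shutting down; producing recovers £216 of fixed cost.

Profit = -£194 at q = 6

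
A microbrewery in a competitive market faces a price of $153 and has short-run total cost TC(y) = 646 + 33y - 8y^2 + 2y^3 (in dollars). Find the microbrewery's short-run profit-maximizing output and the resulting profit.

AVC = 33 - 8y + 2y^2 has its minimum $25 at y = 2; price $153 clears that bar, so the firm operates.
With MC = 33 - 16y + 6y^2, P = MC on the upward-sloping part at y* = 6.
TR = 153·6 = 918. TC = 646 + 342 = 988. Profit = 918 − 988 = -$70.
By producing, the firm covers all variable cost plus $576 of fixed cost; shutting down would lose the full $646.

Profit = -$70 at y = 6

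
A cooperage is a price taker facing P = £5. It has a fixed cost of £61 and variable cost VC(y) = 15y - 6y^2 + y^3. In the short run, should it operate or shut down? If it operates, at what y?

Shut down

From TC, MC = TC'(y) = 15 - 12y + 3y^2 and AVC = VC/y = 15 - 6y + y^2.
The AVC parabola has its vertex at y = 6/2 = 3, where AVC = 15 - 6·3 + 3^2 = £6.
P = £5 lies below min AVC = £6; no output level covers variable cost.
Shutting down limits the loss to fixed cost, £61.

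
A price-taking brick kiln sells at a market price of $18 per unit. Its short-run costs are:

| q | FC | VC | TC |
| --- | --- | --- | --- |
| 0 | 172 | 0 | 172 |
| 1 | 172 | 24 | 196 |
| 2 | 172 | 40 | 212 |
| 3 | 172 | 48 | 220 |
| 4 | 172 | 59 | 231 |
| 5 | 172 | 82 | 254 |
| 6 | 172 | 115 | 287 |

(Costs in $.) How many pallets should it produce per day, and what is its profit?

q = 4; profit = -$159

Tabulate TR − TC: q=0: -172; q=1: -178; q=2: -176; q=3: -166; q=4: -159; q=5: -164; q=6: -179.
Profit is maximized at q = 4. AVC there is 59/4 = $14.75 ≤ P, so producing beats shutting down (which would give -$172).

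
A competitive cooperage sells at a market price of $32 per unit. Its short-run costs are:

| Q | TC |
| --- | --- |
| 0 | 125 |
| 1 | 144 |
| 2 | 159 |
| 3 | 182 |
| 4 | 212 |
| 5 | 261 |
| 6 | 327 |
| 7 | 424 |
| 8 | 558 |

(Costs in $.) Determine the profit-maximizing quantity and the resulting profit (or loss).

Compute π = P·Q − TC at each output: Q=0: -125; Q=1: -112; Q=2: -95; Q=3: -86; Q=4: -84; Q=5: -101; Q=6: -135; Q=7: -200; Q=8: -302.
Profit is maximized at Q = 4. AVC there is 87/4 = $21.75 ≤ P, so producing beats shutting down (which would give -$125).

Q = 4; profit = -$84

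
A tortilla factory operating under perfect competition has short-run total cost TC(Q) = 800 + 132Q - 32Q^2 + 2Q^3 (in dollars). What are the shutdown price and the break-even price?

Shutdown price = $4; break-even price = $92

AVC = 132 - 32Q + 2Q^2; minimized at Q = 8, giving min AVC = $4. That is the shutdown price.
ATC = 800/Q + 132 - 32Q + 2Q^2. Setting dATC/dQ = −800/Q^2 − 32 + 4Q = 0 gives Q = 10 (since 4·10^3 − 32·10^2 = 800).
min ATC = 800/10 + 132 − 32·10 + 2·10^2 = $92. That is the break-even price.
Between these two prices the firm operates at a loss; above $92 it earns a profit.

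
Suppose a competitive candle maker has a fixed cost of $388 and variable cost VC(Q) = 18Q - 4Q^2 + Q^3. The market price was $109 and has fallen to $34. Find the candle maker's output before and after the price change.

AVC = 18 - 4Q + Q^2, minimized at Q = 2 where min AVC = $14. MC = 18 - 8Q + 3Q^2.
At P = $109 ≥ min AVC, set P = MC on the rising branch: Q = 7.
At P = $34 ≥ min AVC, set P = MC: Q = 4. The firm stays open but cuts output.

Output falls from 7 to 4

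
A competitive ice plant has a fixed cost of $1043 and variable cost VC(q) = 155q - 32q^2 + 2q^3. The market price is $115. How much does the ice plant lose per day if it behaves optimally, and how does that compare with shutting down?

AVC = 155 - 32q + 2q^2 has its minimum $27 at q = 8; price $115 clears that bar, so the firm operates.
MC = 155 - 64q + 6q^2. Setting P = MC and taking the root on the rising branch gives q* = 10.
TR = 115·10 = 1150. TC = 1043 + 350 = 1393. Profit = 1150 − 1393 = -$243.
Shutting down would mean losing the fixed cost of $1043, so operating at a loss of $243 is better by $800.

Profit = -$243 at q = 10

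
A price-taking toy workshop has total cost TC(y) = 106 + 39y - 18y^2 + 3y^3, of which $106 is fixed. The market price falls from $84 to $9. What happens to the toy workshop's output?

Output falls from 5 to 0 (the firm shuts down)

MC = 39 - 36y + 9y^2; the shutdown threshold is min AVC = $12 (at y = 3).
At P = $84 ≥ min AVC, set P = MC on the rising branch: y = 5.
At P = $9 < min AVC = $12, price no longer covers variable cost at any output, so the firm shuts down: y = 0.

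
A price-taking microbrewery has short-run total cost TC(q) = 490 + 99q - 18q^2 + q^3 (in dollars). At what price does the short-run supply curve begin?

The firm shuts down when price falls below the minimum of average variable cost. AVC = VC/q = 99 - 18q + q^2.
dAVC/dq = -18 + 2q = 0 gives q = 9. min AVC = 99 - 18·9 + 9^2 = 18.
The firm shuts down for any P below $18.

$18 per unit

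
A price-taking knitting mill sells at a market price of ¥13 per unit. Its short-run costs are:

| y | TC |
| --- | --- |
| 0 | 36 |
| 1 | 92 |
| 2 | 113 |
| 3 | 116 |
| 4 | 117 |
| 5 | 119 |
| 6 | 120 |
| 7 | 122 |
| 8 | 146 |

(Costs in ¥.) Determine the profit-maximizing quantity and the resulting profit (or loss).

y = 7; profit = -¥31

Tabulate TR − TC: y=0: -36; y=1: -79; y=2: -87; y=3: -77; y=4: -65; y=5: -54; y=6: -42; y=7: -31; y=8: -42.
Profit is maximized at y = 7. AVC there is 86/7 = ¥12.29 ≤ P, so producing beats shutting down (which would give -¥36).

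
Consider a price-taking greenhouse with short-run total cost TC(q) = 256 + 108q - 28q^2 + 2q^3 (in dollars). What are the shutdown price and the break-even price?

Shutdown price = $10; break-even price = $44

Shutdown price = min AVC. AVC = 108 - 28q + 2q^2, with vertex at q = 7 and minimum $10.
ATC = 256/q + 108 - 28q + 2q^2. Setting dATC/dq = −256/q^2 − 28 + 4q = 0 gives q = 8 (since 4·8^3 − 28·8^2 = 256).
min ATC = 256/8 + 108 − 28·8 + 2·8^2 = $44. That is the break-even price.
For $10 ≤ P < $44 the firm produces at a loss; below $10 it shuts down.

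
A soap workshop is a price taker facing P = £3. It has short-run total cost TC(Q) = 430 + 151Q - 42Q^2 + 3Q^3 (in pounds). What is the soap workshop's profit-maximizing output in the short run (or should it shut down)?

Shut down

Strip out fixed cost: VC = 151Q - 42Q^2 + 3Q^3. Then AVC = 151 - 42Q + 3Q^2 and MC = 151 - 84Q + 9Q^2.
The AVC parabola has its vertex at Q = 42/6 = 7, where AVC = 151 - 42·7 + 3·7^2 = £4.
With P < min AVC (£3 < £4), every unit sold adds to the loss.
Best response: produce nothing and absorb the £430 fixed cost.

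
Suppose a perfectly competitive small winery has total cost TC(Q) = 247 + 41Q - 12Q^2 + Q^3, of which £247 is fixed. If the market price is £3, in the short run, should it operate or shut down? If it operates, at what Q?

Shut down

Variable cost is VC = 41Q - 12Q^2 + Q^3, so AVC = VC/Q = 41 - 12Q + Q^2 and MC = dTC/dQ = 41 - 24Q + 3Q^2.
The AVC parabola has its vertex at Q = 12/2 = 6, where AVC = 41 - 12·6 + 6^2 = £5.
Since P = £3 < min AVC = £5, price fails to cover variable cost at any output.
Shutting down limits the loss to fixed cost, £247.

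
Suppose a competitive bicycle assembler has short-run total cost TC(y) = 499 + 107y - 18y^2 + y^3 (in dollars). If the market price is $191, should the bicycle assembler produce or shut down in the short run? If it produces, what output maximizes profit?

From TC, MC = TC'(y) = 107 - 36y + 3y^2 and AVC = VC/y = 107 - 18y + y^2.
AVC hits its minimum where MC = AVC, at y = 9, giving min AVC = 107 - 18·9 + 9^2 = $26.
Since P = $191 ≥ min AVC = $26, price covers variable cost and the firm should produce.
P = MC gives -84 - 36y + 3y^2 = 0, with roots -2 and 14. Take the larger (rising MC): y* = 14.
Check: AVC at y = 14 is $51 ≤ P, so revenue covers variable cost.
Profit = P·y − TC = 191·14 − 1213 = $1461.

Produce at y = 14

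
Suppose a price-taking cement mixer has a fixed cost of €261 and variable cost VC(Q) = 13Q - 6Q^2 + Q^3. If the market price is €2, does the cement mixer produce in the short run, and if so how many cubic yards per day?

Variable cost is VC = 13Q - 6Q^2 + Q^3, so AVC = VC/Q = 13 - 6Q + Q^2 and MC = dTC/dQ = 13 - 12Q + 3Q^2.
AVC hits its minimum where MC = AVC, at Q = 3, giving min AVC = 13 - 6·3 + 3^2 = €4.
P = €2 lies below min AVC = €4; no output level covers variable cost.
Shutting down limits the loss to fixed cost, €261.

Shut down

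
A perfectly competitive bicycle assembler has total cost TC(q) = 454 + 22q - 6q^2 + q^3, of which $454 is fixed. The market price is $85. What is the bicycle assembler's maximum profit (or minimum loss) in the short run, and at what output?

Profit = -$62 at q = 7

AVC = 22 - 6q + q^2; min AVC = $13 at q = 3. Since P = $85 ≥ min AVC, the firm produces.
With MC = 22 - 12q + 3q^2, P = MC on the upward-sloping part at q* = 7.
TR = 85·7 = 595. TC = 454 + 203 = 657. Profit = 595 − 657 = -$62.
By producing, the firm covers all variable cost plus $392 of fixed cost; shutting down would lose the full $454.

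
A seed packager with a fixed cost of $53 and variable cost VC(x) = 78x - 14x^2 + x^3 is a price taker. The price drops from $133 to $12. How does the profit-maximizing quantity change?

Output falls from 11 to 0 (the firm shuts down)

AVC = 78 - 14x + x^2, minimized at x = 7 where min AVC = $29. MC = 78 - 28x + 3x^2.
At P = $133 ≥ min AVC, set P = MC on the rising branch: x = 11.
At P = $12 < min AVC = $29, price no longer covers variable cost at any output, so the firm shuts down: x = 0.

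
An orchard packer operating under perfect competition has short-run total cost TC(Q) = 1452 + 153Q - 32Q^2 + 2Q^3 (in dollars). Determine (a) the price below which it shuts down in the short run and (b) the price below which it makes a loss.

Shutdown price = $25; break-even price = $175

Shutdown price = min AVC. AVC = 153 - 32Q + 2Q^2, with vertex at Q = 8 and minimum $25.
ATC = 1452/Q + 153 - 32Q + 2Q^2. Setting dATC/dQ = −1452/Q^2 − 32 + 4Q = 0 gives Q = 11 (since 4·11^3 − 32·11^2 = 1452).
min ATC = 1452/11 + 153 − 32·11 + 2·11^2 = $175. That is the break-even price.
For $25 ≤ P < $175 the firm produces at a loss; below $25 it shuts down.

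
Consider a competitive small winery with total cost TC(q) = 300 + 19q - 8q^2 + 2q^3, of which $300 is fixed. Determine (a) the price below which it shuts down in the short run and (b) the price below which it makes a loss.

AVC = 19 - 8q + 2q^2; minimized at q = 2, giving min AVC = $11. That is the shutdown price.
ATC = 300/q + 19 - 8q + 2q^2. Setting dATC/dq = −300/q^2 − 8 + 4q = 0 gives q = 5 (since 4·5^3 − 8·5^2 = 300).
min ATC = 300/5 + 19 − 8·5 + 2·5^2 = $89. That is the break-even price.
For $11 ≤ P < $89 the firm produces at a loss; below $11 it shuts down.

Shutdown price = $11; break-even price = $89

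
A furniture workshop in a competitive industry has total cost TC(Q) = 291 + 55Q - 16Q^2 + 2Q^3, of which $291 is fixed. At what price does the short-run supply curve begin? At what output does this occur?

$23 per unit, at Q = 4

Short-run supply begins at min AVC. From VC = 55Q - 16Q^2 + 2Q^3, AVC = 55 - 16Q + 2Q^2.
At the minimum of AVC, MC = AVC. MC = 55 - 32Q + 6Q^2; setting MC = AVC gives 4Q^2 - 16Q = 0, so Q = 4. min AVC = 23.
The firm shuts down for any P below $23.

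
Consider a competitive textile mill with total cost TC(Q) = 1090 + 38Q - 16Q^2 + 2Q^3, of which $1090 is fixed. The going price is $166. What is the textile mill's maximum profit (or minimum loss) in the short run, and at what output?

Profit = -$66 at Q = 8

AVC = 38 - 16Q + 2Q^2 has its minimum $6 at Q = 4; price $166 clears that bar, so the firm operates.
With MC = 38 - 32Q + 6Q^2, P = MC on the upward-sloping part at Q* = 8.
TR = 166·8 = 1328. TC = 1090 + 304 = 1394. Profit = 1328 − 1394 = -$66.
By producing, the firm covers all variable cost plus $1024 of fixed cost; shutting down would lose the full $1090.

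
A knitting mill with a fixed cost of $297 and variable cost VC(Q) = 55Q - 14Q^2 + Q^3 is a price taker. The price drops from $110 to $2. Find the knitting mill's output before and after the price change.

MC = 55 - 28Q + 3Q^2; the shutdown threshold is min AVC = $6 (at Q = 7).
At P = $110 ≥ min AVC, set P = MC on the rising branch: Q = 11.
At P = $2 < min AVC = $6, price no longer covers variable cost at any output, so the firm shuts down: Q = 0.

Output falls from 11 to 0 (the firm shuts down)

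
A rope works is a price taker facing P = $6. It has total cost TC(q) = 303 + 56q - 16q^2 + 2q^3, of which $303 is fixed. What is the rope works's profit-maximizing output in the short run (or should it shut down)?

From TC, MC = TC'(q) = 56 - 32q + 6q^2 and AVC = VC/q = 56 - 16q + 2q^2.
AVC hits its minimum where MC = AVC, at q = 4, giving min AVC = 56 - 16·4 + 2·4^2 = $24.
With P < min AVC ($6 < $24), every unit sold adds to the loss.
Shutting down limits the loss to fixed cost, $303.

Shut down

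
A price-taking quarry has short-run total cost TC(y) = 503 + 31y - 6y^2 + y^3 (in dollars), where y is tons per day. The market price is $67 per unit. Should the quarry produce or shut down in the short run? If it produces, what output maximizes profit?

Variable cost is VC = 31y - 6y^2 + y^3, so AVC = VC/y = 31 - 6y + y^2 and MC = dTC/dy = 31 - 12y + 3y^2.
AVC is minimized where dAVC/dy = -6 + 2y = 0, at y = 3; min AVC = 31 - 6·3 + 3^2 = $22.
P = $67 exceeds min AVC = $22, so the firm stays open.
P = MC gives -36 - 12y + 3y^2 = 0, with roots -2 and 6. Take the larger (rising MC): y* = 6.
Check: AVC at y = 6 is $31 ≤ P, so revenue covers variable cost.
Profit = P·y − TC = 67·6 − 689 = -$287, a loss, but smaller than the $503 fixed cost the firm would lose by shutting down.

Produce at y = 6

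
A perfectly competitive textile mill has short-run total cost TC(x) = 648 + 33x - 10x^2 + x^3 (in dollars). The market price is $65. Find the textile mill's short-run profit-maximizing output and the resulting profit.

AVC = 33 - 10x + x^2; min AVC = $8 at x = 5. Since P = $65 ≥ min AVC, the firm produces.
With MC = 33 - 20x + 3x^2, P = MC on the upward-sloping part at x* = 8.
TR = 65·8 = 520. TC = 648 + 136 = 784. Profit = 520 − 784 = -$264.
That loss of $264 beats the $648 the firm would lose by shutting down; producing recovers $384 of fixed cost.

Profit = -$264 at x = 8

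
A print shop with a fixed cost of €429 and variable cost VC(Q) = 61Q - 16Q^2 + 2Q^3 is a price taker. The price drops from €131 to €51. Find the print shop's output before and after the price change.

AVC = 61 - 16Q + 2Q^2, minimized at Q = 4 where min AVC = €29. MC = 61 - 32Q + 6Q^2.
With P = €131 above the shutdown price, P = MC gives Q = 7.
At P = €51 ≥ min AVC, set P = MC: Q = 5. The firm stays open but cuts output.

Output falls from 7 to 5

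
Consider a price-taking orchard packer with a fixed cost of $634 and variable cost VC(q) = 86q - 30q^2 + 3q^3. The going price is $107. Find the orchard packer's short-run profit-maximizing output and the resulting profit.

AVC = 86 - 30q + 3q^2; min AVC = $11 at q = 5. Since P = $107 ≥ min AVC, the firm produces.
With MC = 86 - 60q + 9q^2, P = MC on the upward-sloping part at q* = 7.
TR = 107·7 = 749. TC = 634 + 161 = 795. Profit = 749 − 795 = -$46.
By producing, the firm covers all variable cost plus $588 of fixed cost; shutting down would lose the full $634.

Profit = -$46 at q = 7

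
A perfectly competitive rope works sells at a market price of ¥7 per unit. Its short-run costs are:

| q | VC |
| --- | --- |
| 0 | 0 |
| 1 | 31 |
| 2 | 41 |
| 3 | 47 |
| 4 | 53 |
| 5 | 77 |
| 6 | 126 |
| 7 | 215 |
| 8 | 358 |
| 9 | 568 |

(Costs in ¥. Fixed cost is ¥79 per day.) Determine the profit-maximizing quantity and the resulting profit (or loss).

q = 0 (shut down); profit = -¥79

Compute π = P·q − TC at each output: q=0: -79; q=1: -103; q=2: -106; q=3: -105; q=4: -104; q=5: -121; q=6: -163; q=7: -245; q=8: -381; q=9: -584.
Profit is highest at q = 0. Equivalently, the lowest AVC in the table is 53/4 ≈ ¥13.25 at q = 4, and P = ¥7 falls below it — price never covers variable cost, so the firm shuts down and loses only its fixed cost.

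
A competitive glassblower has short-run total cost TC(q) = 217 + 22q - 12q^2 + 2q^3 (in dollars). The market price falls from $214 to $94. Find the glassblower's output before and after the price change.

Output falls from 8 to 6

AVC = 22 - 12q + 2q^2, minimized at q = 3 where min AVC = $4. MC = 22 - 24q + 6q^2.
With P = $214 above the shutdown price, P = MC gives q = 8.
At P = $94 ≥ min AVC, set P = MC: q = 6. The firm stays open but cuts output.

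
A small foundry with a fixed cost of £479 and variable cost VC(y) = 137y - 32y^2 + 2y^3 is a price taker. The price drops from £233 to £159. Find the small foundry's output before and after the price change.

Output falls from 12 to 11

AVC = 137 - 32y + 2y^2, minimized at y = 8 where min AVC = £9. MC = 137 - 64y + 6y^2.
With P = £233 above the shutdown price, P = MC gives y = 12.
At P = £159 ≥ min AVC, set P = MC: y = 11. The firm stays open but cuts output.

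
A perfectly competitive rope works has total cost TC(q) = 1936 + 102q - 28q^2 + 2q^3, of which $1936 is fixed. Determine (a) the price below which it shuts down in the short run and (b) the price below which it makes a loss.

Shutdown price = min AVC. AVC = 102 - 28q + 2q^2, with vertex at q = 7 and minimum $4.
ATC = 1936/q + 102 - 28q + 2q^2. Setting dATC/dq = −1936/q^2 − 28 + 4q = 0 gives q = 11 (since 4·11^3 − 28·11^2 = 1936).
min ATC = 1936/11 + 102 − 28·11 + 2·11^2 = $212. That is the break-even price.
Between these two prices the firm operates at a loss; above $212 it earns a profit.

Shutdown price = $4; break-even price = $212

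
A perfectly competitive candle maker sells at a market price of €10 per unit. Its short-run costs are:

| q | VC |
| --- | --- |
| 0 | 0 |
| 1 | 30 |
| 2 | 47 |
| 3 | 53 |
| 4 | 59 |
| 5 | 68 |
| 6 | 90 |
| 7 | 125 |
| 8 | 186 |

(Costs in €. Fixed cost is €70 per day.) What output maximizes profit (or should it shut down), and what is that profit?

Compute π = P·q − TC at each output: q=0: -70; q=1: -90; q=2: -97; q=3: -93; q=4: -89; q=5: -88; q=6: -100; q=7: -125; q=8: -176.
Profit is highest at q = 0. Equivalently, the lowest AVC in the table is 68/5 ≈ €13.60 at q = 5, and P = €10 falls below it — price never covers variable cost, so the firm shuts down and loses only its fixed cost.

q = 0 (shut down); profit = -€70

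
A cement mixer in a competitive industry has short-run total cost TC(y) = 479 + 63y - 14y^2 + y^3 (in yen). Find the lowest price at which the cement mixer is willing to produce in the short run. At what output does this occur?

The firm shuts down when price falls below the minimum of average variable cost. AVC = VC/y = 63 - 14y + y^2.
dAVC/dy = -14 + 2y = 0 gives y = 7. min AVC = 63 - 14·7 + 7^2 = 14.
So the shutdown price is ¥14.

¥14 per unit, at y = 7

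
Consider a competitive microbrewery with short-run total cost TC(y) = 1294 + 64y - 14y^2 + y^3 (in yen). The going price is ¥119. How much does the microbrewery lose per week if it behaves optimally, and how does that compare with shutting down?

AVC = 64 - 14y + y^2; min AVC = ¥15 at y = 7. Since P = ¥119 ≥ min AVC, the firm produces.
With MC = 64 - 28y + 3y^2, P = MC on the upward-sloping part at y* = 11.
TR = 119·11 = 1309. TC = 1294 + 341 = 1635. Profit = 1309 − 1635 = -¥326.
That loss of ¥326 beats the ¥1294 the firm would lose by shutting down; producing recovers ¥968 of fixed cost.

Profit = -¥326 at y = 11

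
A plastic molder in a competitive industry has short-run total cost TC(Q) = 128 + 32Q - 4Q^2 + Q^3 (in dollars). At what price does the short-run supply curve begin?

The firm shuts down when price falls below the minimum of average variable cost. AVC = VC/Q = 32 - 4Q + Q^2.
dAVC/dQ = -4 + 2Q = 0 gives Q = 2. min AVC = 32 - 4·2 + 2^2 = 28.
So the shutdown price is $28.

$28 per unit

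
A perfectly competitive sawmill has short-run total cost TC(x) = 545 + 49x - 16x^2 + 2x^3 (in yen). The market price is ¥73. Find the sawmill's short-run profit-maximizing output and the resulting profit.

AVC = 49 - 16x + 2x^2 has its minimum ¥17 at x = 4; price ¥73 clears that bar, so the firm operates.
With MC = 49 - 32x + 6x^2, P = MC on the upward-sloping part at x* = 6.
TR = 73·6 = 438. TC = 545 + 150 = 695. Profit = 438 − 695 = -¥257.
Shutting down would mean losing the fixed cost of ¥545, so operating at a loss of ¥257 is better by ¥288.

Profit = -¥257 at x = 6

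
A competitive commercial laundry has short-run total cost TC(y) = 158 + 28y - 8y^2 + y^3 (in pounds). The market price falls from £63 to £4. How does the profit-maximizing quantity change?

Output falls from 7 to 0 (the firm shuts down)

MC = 28 - 16y + 3y^2; the shutdown threshold is min AVC = £12 (at y = 4).
With P = £63 above the shutdown price, P = MC gives y = 7.
At P = £4 < min AVC = £12, price no longer covers variable cost at any output, so the firm shuts down: y = 0.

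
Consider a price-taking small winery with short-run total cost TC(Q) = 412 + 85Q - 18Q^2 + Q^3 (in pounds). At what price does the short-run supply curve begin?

The shutdown price is the minimum of AVC. VC = 85Q - 18Q^2 + Q^3, so AVC = 85 - 18Q + Q^2.
At the minimum of AVC, MC = AVC. MC = 85 - 36Q + 3Q^2; setting MC = AVC gives 2Q^2 - 18Q = 0, so Q = 9. min AVC = 4.
So the shutdown price is £4.

£4 per unit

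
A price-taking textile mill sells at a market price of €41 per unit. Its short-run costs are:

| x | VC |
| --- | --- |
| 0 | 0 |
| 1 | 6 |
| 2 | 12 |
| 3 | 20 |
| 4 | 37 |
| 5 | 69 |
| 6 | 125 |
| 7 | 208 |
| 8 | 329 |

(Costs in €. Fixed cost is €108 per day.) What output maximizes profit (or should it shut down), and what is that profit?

Profit at each row (π = 41x − TC): x=0: -108; x=1: -73; x=2: -38; x=3: -5; x=4: 19; x=5: 28; x=6: 13; x=7: -29; x=8: -109.
Profit is maximized at x = 5. AVC there is 69/5 = €13.80 ≤ P, so producing beats shutting down (which would give -€108).

x = 5; profit = €28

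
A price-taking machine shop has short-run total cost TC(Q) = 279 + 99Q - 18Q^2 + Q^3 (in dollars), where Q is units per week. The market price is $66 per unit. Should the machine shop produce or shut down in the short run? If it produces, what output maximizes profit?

From TC, MC = TC'(Q) = 99 - 36Q + 3Q^2 and AVC = VC/Q = 99 - 18Q + Q^2.
AVC is minimized where dAVC/dQ = -18 + 2Q = 0, at Q = 9; min AVC = 99 - 18·9 + 9^2 = $18.
Since P = $66 ≥ min AVC = $18, price covers variable cost and the firm should produce.
Solving P = MC: 33 - 36Q + 3Q^2 = 0 ⇒ Q = 1 or 11. On the upward-sloping branch, Q* = 11.
Check: AVC at Q = 11 is $22 ≤ P, so revenue covers variable cost.
Profit = P·Q − TC = 66·11 − 521 = $205.

Produce at Q = 11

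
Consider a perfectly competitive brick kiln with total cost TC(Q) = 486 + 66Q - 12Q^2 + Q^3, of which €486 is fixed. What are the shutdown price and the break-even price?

AVC = 66 - 12Q + Q^2; minimized at Q = 6, giving min AVC = €30. That is the shutdown price.
ATC = 486/Q + 66 - 12Q + Q^2. Setting dATC/dQ = −486/Q^2 − 12 + 2Q = 0 gives Q = 9 (since 2·9^3 − 12·9^2 = 486).
min ATC = 486/9 + 66 − 12·9 + 9^2 = €93. That is the break-even price.
Between these two prices the firm operates at a loss; above €93 it earns a profit.

Shutdown price = €30; break-even price = €93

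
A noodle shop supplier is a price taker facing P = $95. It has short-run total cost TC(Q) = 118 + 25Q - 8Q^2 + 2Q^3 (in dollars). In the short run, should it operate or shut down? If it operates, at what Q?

Produce at Q = 5

Variable cost is VC = 25Q - 8Q^2 + 2Q^3, so AVC = VC/Q = 25 - 8Q + 2Q^2 and MC = dTC/dQ = 25 - 16Q + 6Q^2.
AVC hits its minimum where MC = AVC, at Q = 2, giving min AVC = 25 - 8·2 + 2·2^2 = $17.
Because $95 ≥ $17, revenue can cover variable cost; the firm operates.
P = MC gives -70 - 16Q + 6Q^2 = 0, with roots -7/3 and 5. Take the larger (rising MC): Q* = 5.
Check: AVC at Q = 5 is $35 ≤ P, so revenue covers variable cost.
Profit = P·Q − TC = 95·5 − 293 = $182.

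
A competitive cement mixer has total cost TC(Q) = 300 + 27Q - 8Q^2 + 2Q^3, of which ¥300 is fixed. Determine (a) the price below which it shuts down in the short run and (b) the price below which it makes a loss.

Shutdown price = ¥19; break-even price = ¥97

Shutdown price = min AVC. AVC = 27 - 8Q + 2Q^2, with vertex at Q = 2 and minimum ¥19.
ATC = 300/Q + 27 - 8Q + 2Q^2. Setting dATC/dQ = −300/Q^2 − 8 + 4Q = 0 gives Q = 5 (since 4·5^3 − 8·5^2 = 300).
min ATC = 300/5 + 27 − 8·5 + 2·5^2 = ¥97. That is the break-even price.
Between these two prices the firm operates at a loss; above ¥97 it earns a profit.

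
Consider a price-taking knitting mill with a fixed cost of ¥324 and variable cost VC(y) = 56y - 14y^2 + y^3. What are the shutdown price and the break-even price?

Shutdown price = ¥7; break-even price = ¥47

AVC = 56 - 14y + y^2; minimized at y = 7, giving min AVC = ¥7. That is the shutdown price.
ATC = 324/y + 56 - 14y + y^2. Setting dATC/dy = −324/y^2 − 14 + 2y = 0 gives y = 9 (since 2·9^3 − 14·9^2 = 324).
min ATC = 324/9 + 56 − 14·9 + 9^2 = ¥47. That is the break-even price.
Between these two prices the firm operates at a loss; above ¥47 it earns a profit.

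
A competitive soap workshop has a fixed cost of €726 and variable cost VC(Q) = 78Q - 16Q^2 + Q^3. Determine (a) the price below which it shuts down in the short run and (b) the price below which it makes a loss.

Shutdown price = min AVC. AVC = 78 - 16Q + Q^2, with vertex at Q = 8 and minimum €14.
ATC = 726/Q + 78 - 16Q + Q^2. Setting dATC/dQ = −726/Q^2 − 16 + 2Q = 0 gives Q = 11 (since 2·11^3 − 16·11^2 = 726).
min ATC = 726/11 + 78 − 16·11 + 11^2 = €89. That is the break-even price.
For €14 ≤ P < €89 the firm produces at a loss; below €14 it shuts down.

Shutdown price = €14; break-even price = €89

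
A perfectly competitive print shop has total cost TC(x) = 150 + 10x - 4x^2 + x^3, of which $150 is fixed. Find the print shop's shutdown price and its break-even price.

Shutdown price = min AVC. AVC = 10 - 4x + x^2, with vertex at x = 2 and minimum $6.
ATC = 150/x + 10 - 4x + x^2. Setting dATC/dx = −150/x^2 − 4 + 2x = 0 gives x = 5 (since 2·5^3 − 4·5^2 = 150).
min ATC = 150/5 + 10 − 4·5 + 5^2 = $45. That is the break-even price.
For $6 ≤ P < $45 the firm produces at a loss; below $6 it shuts down.

Shutdown price = $6; break-even price = $45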